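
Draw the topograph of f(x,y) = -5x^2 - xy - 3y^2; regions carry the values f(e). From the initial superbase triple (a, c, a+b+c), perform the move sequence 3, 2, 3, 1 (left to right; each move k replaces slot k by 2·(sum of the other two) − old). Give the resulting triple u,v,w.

start (-5,-3,-9) = (f(1,0),f(0,1),f(1,1))
replace slot 3: 2·((-5)+(-3)) − (-9) = -7 → (-5,-3,-7)
replace slot 2: 2·((-5)+(-7)) − (-3) = -21 → (-5,-21,-7)
replace slot 3: 2·((-5)+(-21)) − (-7) = -45 → (-5,-21,-45)
replace slot 1: 2·((-21)+(-45)) − (-5) = -127 → (-127,-21,-45)

-127,-21,-45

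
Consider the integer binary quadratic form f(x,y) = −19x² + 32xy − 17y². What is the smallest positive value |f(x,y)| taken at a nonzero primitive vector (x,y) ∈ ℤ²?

translate: b→6 (≡-32 mod 38), so (19,-32,17)→(19,6,4)
flip: (19,6,4)→(4,-6,19)
translate: b→2 (≡-6 mod 8), so (4,-6,19)→(4,2,17)
reduced (well bottom): (4,2,17) with a≤c, −a<b≤a
well minimum |f| = |-4| = 4 (negative-definite)

4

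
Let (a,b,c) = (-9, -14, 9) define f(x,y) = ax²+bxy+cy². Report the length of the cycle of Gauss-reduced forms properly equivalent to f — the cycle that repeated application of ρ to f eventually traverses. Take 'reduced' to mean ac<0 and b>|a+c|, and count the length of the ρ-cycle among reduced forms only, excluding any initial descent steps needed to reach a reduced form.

D = 520, ⌊√D⌋ = 22
descent: ρ → (9,14,-9)  [lands on river]
river: ρ → (-9,22,1)
river: ρ → (1,22,-9)
river: ρ → (-9,14,9)
river: ρ → (9,22,-1)
river: ρ → (-1,22,9)
ρ-cycle length = 6 (tail of 1 descent step not counted)

6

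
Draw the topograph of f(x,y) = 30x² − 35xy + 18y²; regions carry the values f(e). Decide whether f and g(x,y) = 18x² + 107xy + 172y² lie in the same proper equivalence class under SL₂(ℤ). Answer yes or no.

D₁ = -935, D₂ = -935
f: translate: b→25 (≡-35 mod 60), so (30,-35,18)→(30,25,13)
f: flip: (30,25,13)→(13,-25,30)
f: translate: b→1 (≡-25 mod 26), so (13,-25,30)→(13,1,18)
f: reduced (well bottom): (13,1,18) with a≤c, −a<b≤a
g: translate: b→-1 (≡107 mod 36), so (18,107,172)→(18,-1,13)
g: flip: (18,-1,13)→(13,1,18)
g: reduced (well bottom): (13,1,18) with a≤c, −a<b≤a
reduced forms (13, 1, 18) vs (13, 1, 18) ⇒ equivalent

yes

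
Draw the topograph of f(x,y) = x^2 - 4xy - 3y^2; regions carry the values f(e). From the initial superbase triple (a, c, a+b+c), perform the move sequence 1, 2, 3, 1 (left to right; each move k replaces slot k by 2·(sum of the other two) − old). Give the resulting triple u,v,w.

start (1,-3,-6) = (f(1,0),f(0,1),f(1,1))
replace slot 1: 2·((-3)+(-6)) − 1 = -19 → (-19,-3,-6)
replace slot 2: 2·((-19)+(-6)) − (-3) = -47 → (-19,-47,-6)
replace slot 3: 2·((-19)+(-47)) − (-6) = -126 → (-19,-47,-126)
replace slot 1: 2·((-47)+(-126)) − (-19) = -327 → (-327,-47,-126)

-327,-47,-126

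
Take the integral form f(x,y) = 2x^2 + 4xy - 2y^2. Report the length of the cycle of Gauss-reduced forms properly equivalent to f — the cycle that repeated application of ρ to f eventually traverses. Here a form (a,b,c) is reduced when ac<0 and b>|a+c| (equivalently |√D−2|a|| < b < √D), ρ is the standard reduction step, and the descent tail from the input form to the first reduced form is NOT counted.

D = 32, ⌊√D⌋ = 5
river: ρ → (-2,4,2)
river: ρ → (2,4,-2)
ρ-cycle length = 2 (tail of 0 descent steps not counted)

2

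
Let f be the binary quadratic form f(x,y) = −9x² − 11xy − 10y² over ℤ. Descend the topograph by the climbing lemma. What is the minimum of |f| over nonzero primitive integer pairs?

translate: b→-7 (≡11 mod 18), so (9,11,10)→(9,-7,8)
flip: (9,-7,8)→(8,7,9)
reduced (well bottom): (8,7,9) with a≤c, −a<b≤a
well minimum |f| = |-8| = 8 (negative-definite)

8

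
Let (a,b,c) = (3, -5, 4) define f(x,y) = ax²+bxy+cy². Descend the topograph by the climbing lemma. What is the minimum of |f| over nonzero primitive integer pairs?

translate: b→1 (≡-5 mod 6), so (3,-5,4)→(3,1,2)
flip: (3,1,2)→(2,-1,3)
reduced (well bottom): (2,-1,3) with a≤c, −a<b≤a
well minimum = a = 2

2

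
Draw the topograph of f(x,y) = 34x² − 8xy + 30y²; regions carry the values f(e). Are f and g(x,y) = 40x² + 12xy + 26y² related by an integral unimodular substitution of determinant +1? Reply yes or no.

D₁ = -4016, D₂ = -4016
f: flip: (34,-8,30)→(30,8,34)
f: reduced (well bottom): (30,8,34) with a≤c, −a<b≤a
g: flip: (40,12,26)→(26,-12,40)
g: reduced (well bottom): (26,-12,40) with a≤c, −a<b≤a
reduced forms (30, 8, 34) vs (26, -12, 40) ⇒ inequivalent

no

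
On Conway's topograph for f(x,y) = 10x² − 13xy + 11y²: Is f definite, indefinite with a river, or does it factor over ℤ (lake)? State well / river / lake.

D = b²−4ac = (-13)² − 4·10·11 = -271
D < 0 ⇒ definite ⇒ every region one sign ⇒ single well

well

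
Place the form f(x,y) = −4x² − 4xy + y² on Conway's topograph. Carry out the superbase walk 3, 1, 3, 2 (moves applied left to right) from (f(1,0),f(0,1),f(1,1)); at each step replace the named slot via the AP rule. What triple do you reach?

start (-4,1,-7) = (f(1,0),f(0,1),f(1,1))
replace slot 3: 2·((-4)+1) − (-7) = 1 → (-4,1,1)
replace slot 1: 2·(1+1) − (-4) = 8 → (8,1,1)
replace slot 3: 2·(8+1) − 1 = 17 → (8,1,17)
replace slot 2: 2·(8+17) − 1 = 49 → (8,49,17)

8,49,17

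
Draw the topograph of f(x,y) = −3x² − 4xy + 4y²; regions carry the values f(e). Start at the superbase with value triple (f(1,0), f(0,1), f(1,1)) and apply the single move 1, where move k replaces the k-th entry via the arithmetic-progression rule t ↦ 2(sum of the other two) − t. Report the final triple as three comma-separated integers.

start (-3,4,-3) = (f(1,0),f(0,1),f(1,1))
replace slot 1: 2·(4+(-3)) − (-3) = 5 → (5,4,-3)

5,4,-3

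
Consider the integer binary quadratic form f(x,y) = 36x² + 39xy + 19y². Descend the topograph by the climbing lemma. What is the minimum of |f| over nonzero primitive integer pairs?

translate: b→-33 (≡39 mod 72), so (36,39,19)→(36,-33,16)
flip: (36,-33,16)→(16,33,36)
translate: b→1 (≡33 mod 32), so (16,33,36)→(16,1,19)
reduced (well bottom): (16,1,19) with a≤c, −a<b≤a
well minimum = a = 16

16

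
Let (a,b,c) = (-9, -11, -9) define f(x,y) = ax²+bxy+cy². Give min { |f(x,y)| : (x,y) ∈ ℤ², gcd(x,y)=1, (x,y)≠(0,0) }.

translate: b→-7 (≡11 mod 18), so (9,11,9)→(9,-7,7)
flip: (9,-7,7)→(7,7,9)
reduced (well bottom): (7,7,9) with a≤c, −a<b≤a
well minimum |f| = |-7| = 7 (negative-definite)

7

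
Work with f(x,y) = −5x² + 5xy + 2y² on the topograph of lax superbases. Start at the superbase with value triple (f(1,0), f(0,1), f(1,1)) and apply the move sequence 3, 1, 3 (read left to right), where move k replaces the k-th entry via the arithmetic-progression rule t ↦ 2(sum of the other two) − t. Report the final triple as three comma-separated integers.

start (-5,2,2) = (f(1,0),f(0,1),f(1,1))
replace slot 3: 2·((-5)+2) − 2 = -8 → (-5,2,-8)
replace slot 1: 2·(2+(-8)) − (-5) = -7 → (-7,2,-8)
replace slot 3: 2·((-7)+2) − (-8) = -2 → (-7,2,-2)

-7,2,-2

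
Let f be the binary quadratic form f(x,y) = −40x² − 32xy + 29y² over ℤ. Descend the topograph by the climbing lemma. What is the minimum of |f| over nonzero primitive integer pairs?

descent: ρ → (29,32,-40)  [lands on river]
river: ρ → (-40,48,21)
river: ρ → (21,36,-52)
river: ρ → (-52,68,5)
river: ρ → (5,72,-24)
river: ρ → (-24,72,5)
river: ρ → (5,68,-52)
river: ρ → (-52,36,21)
river: ρ → (21,48,-40)
river: ρ → (-40,32,29)
river: ρ → (29,26,-43)
river: ρ → (-43,60,12)
river: ρ → (12,60,-43)
river: ρ → (-43,26,29)
closes: descent 1, river 14
min |a| on river = 5

5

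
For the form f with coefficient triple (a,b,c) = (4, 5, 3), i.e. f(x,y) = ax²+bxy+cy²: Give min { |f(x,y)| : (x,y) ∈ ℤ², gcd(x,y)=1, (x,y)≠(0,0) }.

translate: b→-3 (≡5 mod 8), so (4,5,3)→(4,-3,2)
flip: (4,-3,2)→(2,3,4)
translate: b→-1 (≡3 mod 4), so (2,3,4)→(2,-1,3)
reduced (well bottom): (2,-1,3) with a≤c, −a<b≤a
well minimum = a = 2

2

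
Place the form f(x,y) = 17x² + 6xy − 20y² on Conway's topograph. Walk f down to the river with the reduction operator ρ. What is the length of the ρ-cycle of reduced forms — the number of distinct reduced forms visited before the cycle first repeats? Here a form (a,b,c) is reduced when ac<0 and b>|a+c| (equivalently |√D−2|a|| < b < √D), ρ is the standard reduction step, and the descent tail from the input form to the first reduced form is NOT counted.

D = 1396, ⌊√D⌋ = 37
river: ρ → (-20,34,3)
river: ρ → (3,32,-31)
river: ρ → (-31,30,4)
river: ρ → (4,34,-15)
river: ρ → (-15,26,12)
river: ρ → (12,22,-19)
river: ρ → (-19,16,15)
river: ρ → (15,14,-20)
river: ρ → (-20,26,9)
river: ρ → (9,28,-17)
river: ρ → (-17,6,20)
river: ρ → (20,34,-3)
river: ρ → (-3,32,31)
river: ρ → (31,30,-4)
river: ρ → (-4,34,15)
river: ρ → (15,26,-12)
river: ρ → (-12,22,19)
river: ρ → (19,16,-15)
river: ρ → (-15,14,20)
river: ρ → (20,26,-9)
river: ρ → (-9,28,17)
river: ρ → (17,6,-20)
ρ-cycle length = 22 (tail of 0 descent steps not counted)

22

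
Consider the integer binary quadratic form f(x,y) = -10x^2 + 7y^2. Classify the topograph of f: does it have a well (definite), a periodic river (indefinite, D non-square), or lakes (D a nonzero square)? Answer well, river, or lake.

D = b²−4ac = 0² − 4·(-10)·7 = 280
D > 0 non-square ⇒ indefinite ⇒ periodic river

river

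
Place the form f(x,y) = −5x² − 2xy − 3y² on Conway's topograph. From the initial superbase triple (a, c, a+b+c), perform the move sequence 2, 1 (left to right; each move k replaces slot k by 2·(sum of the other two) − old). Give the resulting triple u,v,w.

start (-5,-3,-10) = (f(1,0),f(0,1),f(1,1))
replace slot 2: 2·((-5)+(-10)) − (-3) = -27 → (-5,-27,-10)
replace slot 1: 2·((-27)+(-10)) − (-5) = -69 → (-69,-27,-10)

-69,-27,-10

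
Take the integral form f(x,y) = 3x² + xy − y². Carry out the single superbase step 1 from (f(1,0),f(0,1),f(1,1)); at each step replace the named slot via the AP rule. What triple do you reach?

start (3,-1,3) = (f(1,0),f(0,1),f(1,1))
replace slot 1: 2·((-1)+3) − 3 = 1 → (1,-1,3)

1,-1,3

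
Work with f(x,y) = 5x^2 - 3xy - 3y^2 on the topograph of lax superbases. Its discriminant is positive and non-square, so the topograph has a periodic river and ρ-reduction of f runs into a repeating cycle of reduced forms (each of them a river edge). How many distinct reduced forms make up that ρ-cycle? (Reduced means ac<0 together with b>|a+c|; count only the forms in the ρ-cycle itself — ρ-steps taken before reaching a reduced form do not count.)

D = 69, ⌊√D⌋ = 8
descent: ρ → (-3,3,5)  [lands on river]
river: ρ → (5,7,-1)
river: ρ → (-1,7,5)
river: ρ → (5,3,-3)
ρ-cycle length = 4 (tail of 1 descent step not counted)

4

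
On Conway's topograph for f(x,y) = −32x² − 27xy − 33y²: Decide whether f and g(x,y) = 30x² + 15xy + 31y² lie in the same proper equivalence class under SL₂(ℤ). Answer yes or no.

D₁ = -3495, D₂ = -3495
f is negative-definite; reduce −f:
−f: reduced (well bottom): (32,27,33) with a≤c, −a<b≤a
flip sign back: reduced form of f is (-32,-27,-33)
g: reduced (well bottom): (30,15,31) with a≤c, −a<b≤a
reduced forms (-32, -27, -33) vs (30, 15, 31) ⇒ inequivalent

no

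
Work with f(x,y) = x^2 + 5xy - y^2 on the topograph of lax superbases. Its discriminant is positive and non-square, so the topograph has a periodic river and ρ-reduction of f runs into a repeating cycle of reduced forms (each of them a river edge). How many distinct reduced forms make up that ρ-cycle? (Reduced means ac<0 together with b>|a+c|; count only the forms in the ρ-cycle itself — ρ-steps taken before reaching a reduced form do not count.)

D = 29, ⌊√D⌋ = 5
river: ρ → (-1,5,1)
river: ρ → (1,5,-1)
ρ-cycle length = 2 (tail of 0 descent steps not counted)

2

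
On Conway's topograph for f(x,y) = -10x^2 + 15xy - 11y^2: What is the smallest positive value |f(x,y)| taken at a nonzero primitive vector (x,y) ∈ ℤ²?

translate: b→5 (≡-15 mod 20), so (10,-15,11)→(10,5,6)
flip: (10,5,6)→(6,-5,10)
reduced (well bottom): (6,-5,10) with a≤c, −a<b≤a
well minimum |f| = |-6| = 6 (negative-definite)

6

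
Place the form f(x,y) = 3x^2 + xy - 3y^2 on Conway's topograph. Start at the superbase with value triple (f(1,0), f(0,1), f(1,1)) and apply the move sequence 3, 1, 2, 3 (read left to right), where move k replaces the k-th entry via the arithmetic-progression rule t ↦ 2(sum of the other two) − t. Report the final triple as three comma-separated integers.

start (3,-3,1) = (f(1,0),f(0,1),f(1,1))
replace slot 3: 2·(3+(-3)) − 1 = -1 → (3,-3,-1)
replace slot 1: 2·((-3)+(-1)) − 3 = -11 → (-11,-3,-1)
replace slot 2: 2·((-11)+(-1)) − (-3) = -21 → (-11,-21,-1)
replace slot 3: 2·((-11)+(-21)) − (-1) = -63 → (-11,-21,-63)

-11,-21,-63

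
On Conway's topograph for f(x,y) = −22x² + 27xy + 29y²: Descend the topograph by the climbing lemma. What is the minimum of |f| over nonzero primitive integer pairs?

river: ρ → (29,31,-20)
river: ρ → (-20,49,11)
river: ρ → (11,39,-40)
river: ρ → (-40,41,10)
river: ρ → (10,39,-44)
river: ρ → (-44,49,5)
river: ρ → (5,51,-34)
river: ρ → (-34,17,22)
river: ρ → (22,27,-29)
river: ρ → (-29,31,20)
river: ρ → (20,49,-11)
river: ρ → (-11,39,40)
river: ρ → (40,41,-10)
river: ρ → (-10,39,44)
river: ρ → (44,49,-5)
river: ρ → (-5,51,34)
river: ρ → (34,17,-22)
river: ρ → (-22,27,29)
closes: descent 0, river 18
min |a| on river = 5

5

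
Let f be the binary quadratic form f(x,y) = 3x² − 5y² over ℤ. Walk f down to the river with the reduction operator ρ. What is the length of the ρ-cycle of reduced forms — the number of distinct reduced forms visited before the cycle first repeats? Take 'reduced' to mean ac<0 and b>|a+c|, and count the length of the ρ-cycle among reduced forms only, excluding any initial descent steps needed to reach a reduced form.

D = 60, ⌊√D⌋ = 7
descent: ρ → (-5,0,3)
descent: ρ → (3,6,-2)  [lands on river]
river: ρ → (-2,6,3)
ρ-cycle length = 2 (tail of 2 descent steps not counted)

2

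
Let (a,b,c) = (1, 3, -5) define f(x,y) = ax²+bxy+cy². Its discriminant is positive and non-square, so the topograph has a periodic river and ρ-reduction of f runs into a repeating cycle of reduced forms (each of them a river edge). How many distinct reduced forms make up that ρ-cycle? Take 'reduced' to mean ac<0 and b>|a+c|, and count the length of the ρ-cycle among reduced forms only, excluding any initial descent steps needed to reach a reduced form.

D = 29, ⌊√D⌋ = 5
descent: ρ → (-5,-3,1)
descent: ρ → (1,5,-1)  [lands on river]
river: ρ → (-1,5,1)
ρ-cycle length = 2 (tail of 2 descent steps not counted)

2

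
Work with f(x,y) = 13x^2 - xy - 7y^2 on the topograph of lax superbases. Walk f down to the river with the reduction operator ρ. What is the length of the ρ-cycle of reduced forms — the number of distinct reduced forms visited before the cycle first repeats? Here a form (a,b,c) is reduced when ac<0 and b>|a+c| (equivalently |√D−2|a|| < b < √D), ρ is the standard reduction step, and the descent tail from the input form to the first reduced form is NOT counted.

D = 365, ⌊√D⌋ = 19
descent: ρ → (-7,15,5)  [lands on river]
river: ρ → (5,15,-7)
river: ρ → (-7,13,7)
river: ρ → (7,15,-5)
river: ρ → (-5,15,7)
river: ρ → (7,13,-7)
ρ-cycle length = 6 (tail of 1 descent step not counted)

6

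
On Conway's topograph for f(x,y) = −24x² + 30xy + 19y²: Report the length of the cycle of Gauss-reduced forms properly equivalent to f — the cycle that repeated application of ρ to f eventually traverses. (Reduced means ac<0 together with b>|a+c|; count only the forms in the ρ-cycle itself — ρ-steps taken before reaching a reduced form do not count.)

D = 2724, ⌊√D⌋ = 52
river: ρ → (19,46,-8)
river: ρ → (-8,50,7)
river: ρ → (7,48,-15)
river: ρ → (-15,42,16)
river: ρ → (16,22,-35)
river: ρ → (-35,48,3)
river: ρ → (3,48,-35)
river: ρ → (-35,22,16)
river: ρ → (16,42,-15)
river: ρ → (-15,48,7)
river: ρ → (7,50,-8)
river: ρ → (-8,46,19)
river: ρ → (19,30,-24)
river: ρ → (-24,18,25)
river: ρ → (25,32,-17)
river: ρ → (-17,36,21)
river: ρ → (21,48,-5)
river: ρ → (-5,52,1)
river: ρ → (1,52,-5)
river: ρ → (-5,48,21)
river: ρ → (21,36,-17)
river: ρ → (-17,32,25)
river: ρ → (25,18,-24)
river: ρ → (-24,30,19)
ρ-cycle length = 24 (tail of 0 descent steps not counted)

24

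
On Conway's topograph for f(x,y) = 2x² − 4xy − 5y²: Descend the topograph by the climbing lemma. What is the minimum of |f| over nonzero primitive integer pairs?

descent: ρ → (-5,4,2)  [lands on river]
river: ρ → (2,4,-5)
river: ρ → (-5,6,1)
river: ρ → (1,6,-5)
closes: descent 1, river 4
min |a| on river = 1

1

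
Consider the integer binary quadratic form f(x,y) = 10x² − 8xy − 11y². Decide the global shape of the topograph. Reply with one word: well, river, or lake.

D = b²−4ac = (-8)² − 4·10·(-11) = 504
D > 0 non-square ⇒ indefinite ⇒ periodic river

river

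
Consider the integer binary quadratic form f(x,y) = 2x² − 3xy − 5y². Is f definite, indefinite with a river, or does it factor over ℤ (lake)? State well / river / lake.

D = b²−4ac = (-3)² − 4·2·(-5) = 49
D = 7² is a perfect square ⇒ form factors over ℤ ⇒ lakes

lake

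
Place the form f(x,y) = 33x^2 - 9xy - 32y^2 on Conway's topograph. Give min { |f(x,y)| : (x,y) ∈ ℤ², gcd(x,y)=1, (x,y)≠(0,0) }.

descent: ρ → (-32,9,33)  [lands on river]
river: ρ → (33,57,-8)
river: ρ → (-8,55,40)
river: ρ → (40,25,-23)
river: ρ → (-23,21,42)
river: ρ → (42,63,-2)
river: ρ → (-2,65,10)
river: ρ → (10,55,-32)
closes: descent 1, river 8
min |a| on river = 2

2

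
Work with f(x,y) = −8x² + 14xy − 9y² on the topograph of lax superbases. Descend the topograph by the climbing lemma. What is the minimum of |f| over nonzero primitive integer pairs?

translate: b→2 (≡-14 mod 16), so (8,-14,9)→(8,2,3)
flip: (8,2,3)→(3,-2,8)
reduced (well bottom): (3,-2,8) with a≤c, −a<b≤a
well minimum |f| = |-3| = 3 (negative-definite)

3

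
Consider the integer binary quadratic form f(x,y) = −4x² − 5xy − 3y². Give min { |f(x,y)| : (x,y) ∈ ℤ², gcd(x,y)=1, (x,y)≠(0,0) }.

translate: b→-3 (≡5 mod 8), so (4,5,3)→(4,-3,2)
flip: (4,-3,2)→(2,3,4)
translate: b→-1 (≡3 mod 4), so (2,3,4)→(2,-1,3)
reduced (well bottom): (2,-1,3) with a≤c, −a<b≤a
well minimum |f| = |-2| = 2 (negative-definite)

2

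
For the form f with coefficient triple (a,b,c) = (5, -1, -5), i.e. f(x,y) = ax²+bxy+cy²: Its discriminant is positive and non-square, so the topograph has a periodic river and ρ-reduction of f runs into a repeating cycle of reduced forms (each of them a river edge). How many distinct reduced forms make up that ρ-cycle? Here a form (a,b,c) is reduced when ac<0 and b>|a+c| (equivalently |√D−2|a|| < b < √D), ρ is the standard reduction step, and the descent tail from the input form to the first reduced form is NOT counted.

D = 101, ⌊√D⌋ = 10
descent: ρ → (-5,1,5)  [lands on river]
river: ρ → (5,9,-1)
river: ρ → (-1,9,5)
river: ρ → (5,1,-5)
river: ρ → (-5,9,1)
river: ρ → (1,9,-5)
ρ-cycle length = 6 (tail of 1 descent step not counted)

6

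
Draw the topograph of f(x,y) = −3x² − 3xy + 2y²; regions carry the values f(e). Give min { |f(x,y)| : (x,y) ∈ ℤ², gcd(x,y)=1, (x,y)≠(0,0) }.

descent: ρ → (2,3,-3)  [lands on river]
river: ρ → (-3,3,2)
river: ρ → (2,5,-1)
river: ρ → (-1,5,2)
closes: descent 1, river 4
min |a| on river = 1

1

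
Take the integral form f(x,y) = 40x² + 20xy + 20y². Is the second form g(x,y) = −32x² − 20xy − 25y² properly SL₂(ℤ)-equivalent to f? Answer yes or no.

D₁ = -2800, D₂ = -2800
f: flip: (40,20,20)→(20,-20,40)
f: translate: b→20 (≡-20 mod 40), so (20,-20,40)→(20,20,40)
f: reduced (well bottom): (20,20,40) with a≤c, −a<b≤a
g is negative-definite; reduce −g:
−g: flip: (32,20,25)→(25,-20,32)
−g: reduced (well bottom): (25,-20,32) with a≤c, −a<b≤a
flip sign back: reduced form of g is (-25,20,-32)
reduced forms (20, 20, 40) vs (-25, 20, -32) ⇒ inequivalent

no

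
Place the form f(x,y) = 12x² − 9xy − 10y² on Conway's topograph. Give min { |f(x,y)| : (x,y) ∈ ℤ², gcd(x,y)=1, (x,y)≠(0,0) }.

descent: ρ → (-10,9,12)  [lands on river]
river: ρ → (12,15,-7)
river: ρ → (-7,13,14)
river: ρ → (14,15,-6)
river: ρ → (-6,21,5)
river: ρ → (5,19,-10)
river: ρ → (-10,21,3)
river: ρ → (3,21,-10)
river: ρ → (-10,19,5)
river: ρ → (5,21,-6)
river: ρ → (-6,15,14)
river: ρ → (14,13,-7)
river: ρ → (-7,15,12)
river: ρ → (12,9,-10)
river: ρ → (-10,11,11)
river: ρ → (11,11,-10)
closes: descent 1, river 16
min |a| on river = 3

3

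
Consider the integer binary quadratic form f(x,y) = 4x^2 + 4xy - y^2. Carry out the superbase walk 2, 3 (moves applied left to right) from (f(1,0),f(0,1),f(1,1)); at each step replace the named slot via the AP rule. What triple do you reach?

start (4,-1,7) = (f(1,0),f(0,1),f(1,1))
replace slot 2: 2·(4+7) − (-1) = 23 → (4,23,7)
replace slot 3: 2·(4+23) − 7 = 47 → (4,23,47)

4,23,47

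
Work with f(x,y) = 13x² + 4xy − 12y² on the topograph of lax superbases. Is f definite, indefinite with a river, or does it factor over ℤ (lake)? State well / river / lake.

D = b²−4ac = 4² − 4·13·(-12) = 640
D > 0 non-square ⇒ indefinite ⇒ periodic river

river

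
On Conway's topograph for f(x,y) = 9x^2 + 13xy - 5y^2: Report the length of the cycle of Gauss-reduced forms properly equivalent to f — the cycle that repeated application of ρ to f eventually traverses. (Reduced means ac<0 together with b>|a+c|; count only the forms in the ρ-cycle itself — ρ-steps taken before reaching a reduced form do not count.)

D = 349, ⌊√D⌋ = 18
river: ρ → (-5,17,3)
river: ρ → (3,13,-15)
river: ρ → (-15,17,1)
river: ρ → (1,17,-15)
river: ρ → (-15,13,3)
river: ρ → (3,17,-5)
river: ρ → (-5,13,9)
river: ρ → (9,5,-9)
river: ρ → (-9,13,5)
river: ρ → (5,17,-3)
river: ρ → (-3,13,15)
river: ρ → (15,17,-1)
river: ρ → (-1,17,15)
river: ρ → (15,13,-3)
river: ρ → (-3,17,5)
river: ρ → (5,13,-9)
river: ρ → (-9,5,9)
river: ρ → (9,13,-5)
ρ-cycle length = 18 (tail of 0 descent steps not counted)

18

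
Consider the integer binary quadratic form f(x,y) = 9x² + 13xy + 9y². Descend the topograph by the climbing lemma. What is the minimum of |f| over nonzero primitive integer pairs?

translate: b→-5 (≡13 mod 18), so (9,13,9)→(9,-5,5)
flip: (9,-5,5)→(5,5,9)
reduced (well bottom): (5,5,9) with a≤c, −a<b≤a
well minimum = a = 5

5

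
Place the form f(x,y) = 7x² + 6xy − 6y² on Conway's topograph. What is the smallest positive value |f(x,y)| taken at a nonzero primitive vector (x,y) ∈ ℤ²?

river: ρ → (-6,6,7)
river: ρ → (7,8,-5)
river: ρ → (-5,12,3)
river: ρ → (3,12,-5)
river: ρ → (-5,8,7)
river: ρ → (7,6,-6)
closes: descent 0, river 6
min |a| on river = 3

3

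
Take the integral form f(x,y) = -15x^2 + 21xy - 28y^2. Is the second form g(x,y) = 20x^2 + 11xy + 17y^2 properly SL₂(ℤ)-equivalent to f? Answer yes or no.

D₁ = -1239, D₂ = -1239
f is negative-definite; reduce −f:
−f: translate: b→9 (≡-21 mod 30), so (15,-21,28)→(15,9,22)
−f: reduced (well bottom): (15,9,22) with a≤c, −a<b≤a
flip sign back: reduced form of f is (-15,-9,-22)
g: flip: (20,11,17)→(17,-11,20)
g: reduced (well bottom): (17,-11,20) with a≤c, −a<b≤a
reduced forms (-15, -9, -22) vs (17, -11, 20) ⇒ inequivalent

no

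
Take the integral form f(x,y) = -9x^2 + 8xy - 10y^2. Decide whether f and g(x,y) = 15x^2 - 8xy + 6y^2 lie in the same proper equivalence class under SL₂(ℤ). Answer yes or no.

D₁ = -296, D₂ = -296
f is negative-definite; reduce −f:
−f: reduced (well bottom): (9,-8,10) with a≤c, −a<b≤a
flip sign back: reduced form of f is (-9,8,-10)
g: flip: (15,-8,6)→(6,8,15)
g: translate: b→-4 (≡8 mod 12), so (6,8,15)→(6,-4,13)
g: reduced (well bottom): (6,-4,13) with a≤c, −a<b≤a
reduced forms (-9, 8, -10) vs (6, -4, 13) ⇒ inequivalent

no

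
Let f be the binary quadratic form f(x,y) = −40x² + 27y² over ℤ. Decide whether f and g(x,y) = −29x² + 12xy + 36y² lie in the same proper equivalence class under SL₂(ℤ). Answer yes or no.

D₁ = 4320, D₂ = 4320
river cycle of f (length 12): (27, 54, -13), (-13, 50, 35), (35, 20, -28), (-28, 36, 27), (27, 18, -37), (-37, 56, 8), (8, 56, -37), (-37, 18, 27), (27, 36, -28), (-28, 20, 35), … (2 more)
river cycle of g (length 10): (36, 60, -5), (-5, 60, 36), (36, 12, -29), (-29, 46, 19), (19, 30, -45), (-45, 60, 4), (4, 60, -45), (-45, 30, 19), (19, 46, -29), (-29, 12, 36)
cycles differ ⇒ inequivalent

no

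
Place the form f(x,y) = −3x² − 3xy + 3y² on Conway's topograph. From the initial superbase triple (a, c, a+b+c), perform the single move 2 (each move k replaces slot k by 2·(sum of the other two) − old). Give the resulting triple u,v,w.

start (-3,3,-3) = (f(1,0),f(0,1),f(1,1))
replace slot 2: 2·((-3)+(-3)) − 3 = -15 → (-3,-15,-3)

-3,-15,-3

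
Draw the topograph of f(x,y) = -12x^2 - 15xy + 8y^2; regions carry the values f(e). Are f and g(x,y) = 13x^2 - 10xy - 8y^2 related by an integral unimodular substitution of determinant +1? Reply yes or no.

D₁ = 609, D₂ = 516
discriminants differ ⇒ not SL₂(ℤ)-equivalent

no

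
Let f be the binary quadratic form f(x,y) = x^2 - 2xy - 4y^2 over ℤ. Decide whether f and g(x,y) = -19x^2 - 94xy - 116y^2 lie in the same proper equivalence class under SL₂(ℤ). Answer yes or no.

D₁ = 20, D₂ = 20
river cycle of f (length 2): (1, 4, -1), (-1, 4, 1)
river cycle of g (length 2): (1, 4, -1), (-1, 4, 1)
cycles coincide ⇒ equivalent

yes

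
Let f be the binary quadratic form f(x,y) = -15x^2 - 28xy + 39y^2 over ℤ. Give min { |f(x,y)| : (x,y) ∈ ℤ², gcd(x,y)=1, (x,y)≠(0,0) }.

descent: ρ → (39,28,-15)  [lands on river]
river: ρ → (-15,32,35)
river: ρ → (35,38,-12)
river: ρ → (-12,34,41)
river: ρ → (41,48,-5)
river: ρ → (-5,52,21)
river: ρ → (21,32,-25)
river: ρ → (-25,18,28)
river: ρ → (28,38,-15)
river: ρ → (-15,52,7)
river: ρ → (7,46,-36)
river: ρ → (-36,26,17)
river: ρ → (17,42,-20)
river: ρ → (-20,38,21)
river: ρ → (21,46,-12)
river: ρ → (-12,50,13)
river: ρ → (13,54,-4)
river: ρ → (-4,50,39)
closes: descent 1, river 18
min |a| on river = 4

4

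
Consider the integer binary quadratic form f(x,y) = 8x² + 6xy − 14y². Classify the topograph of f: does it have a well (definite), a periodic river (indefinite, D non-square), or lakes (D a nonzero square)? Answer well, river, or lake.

D = b²−4ac = 6² − 4·8·(-14) = 484
D = 22² is a perfect square ⇒ form factors over ℤ ⇒ lakes

lake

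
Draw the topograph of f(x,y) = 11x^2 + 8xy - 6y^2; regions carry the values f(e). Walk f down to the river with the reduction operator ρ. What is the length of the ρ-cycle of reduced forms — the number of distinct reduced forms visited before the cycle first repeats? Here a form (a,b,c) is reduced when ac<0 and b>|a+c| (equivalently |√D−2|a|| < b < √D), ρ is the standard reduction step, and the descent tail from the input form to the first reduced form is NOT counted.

D = 328, ⌊√D⌋ = 18
river: ρ → (-6,16,3)
river: ρ → (3,14,-11)
river: ρ → (-11,8,6)
river: ρ → (6,16,-3)
river: ρ → (-3,14,11)
river: ρ → (11,8,-6)
ρ-cycle length = 6 (tail of 0 descent steps not counted)

6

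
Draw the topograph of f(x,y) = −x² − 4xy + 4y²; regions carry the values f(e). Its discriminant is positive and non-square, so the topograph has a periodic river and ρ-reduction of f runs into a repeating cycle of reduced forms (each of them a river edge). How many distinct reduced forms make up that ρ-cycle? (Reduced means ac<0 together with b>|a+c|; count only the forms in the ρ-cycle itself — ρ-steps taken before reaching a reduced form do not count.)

D = 32, ⌊√D⌋ = 5
descent: ρ → (4,4,-1)  [lands on river]
river: ρ → (-1,4,4)
ρ-cycle length = 2 (tail of 1 descent step not counted)

2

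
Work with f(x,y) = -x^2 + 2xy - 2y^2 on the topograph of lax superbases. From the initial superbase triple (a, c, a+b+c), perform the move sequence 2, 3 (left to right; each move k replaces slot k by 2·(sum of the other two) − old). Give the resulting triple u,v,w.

start (-1,-2,-1) = (f(1,0),f(0,1),f(1,1))
replace slot 2: 2·((-1)+(-1)) − (-2) = -2 → (-1,-2,-1)
replace slot 3: 2·((-1)+(-2)) − (-1) = -5 → (-1,-2,-5)

-1,-2,-5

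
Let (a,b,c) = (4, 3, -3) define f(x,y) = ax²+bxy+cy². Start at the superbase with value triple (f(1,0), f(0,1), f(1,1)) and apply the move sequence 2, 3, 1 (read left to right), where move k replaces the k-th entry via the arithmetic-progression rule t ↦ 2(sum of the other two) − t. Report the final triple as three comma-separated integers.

start (4,-3,4) = (f(1,0),f(0,1),f(1,1))
replace slot 2: 2·(4+4) − (-3) = 19 → (4,19,4)
replace slot 3: 2·(4+19) − 4 = 42 → (4,19,42)
replace slot 1: 2·(19+42) − 4 = 118 → (118,19,42)

118,19,42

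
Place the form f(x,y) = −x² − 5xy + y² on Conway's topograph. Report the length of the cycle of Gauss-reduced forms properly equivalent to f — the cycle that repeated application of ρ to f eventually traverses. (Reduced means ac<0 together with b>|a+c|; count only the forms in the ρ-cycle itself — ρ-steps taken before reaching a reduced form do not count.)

D = 29, ⌊√D⌋ = 5
descent: ρ → (1,5,-1)  [lands on river]
river: ρ → (-1,5,1)
ρ-cycle length = 2 (tail of 1 descent step not counted)

2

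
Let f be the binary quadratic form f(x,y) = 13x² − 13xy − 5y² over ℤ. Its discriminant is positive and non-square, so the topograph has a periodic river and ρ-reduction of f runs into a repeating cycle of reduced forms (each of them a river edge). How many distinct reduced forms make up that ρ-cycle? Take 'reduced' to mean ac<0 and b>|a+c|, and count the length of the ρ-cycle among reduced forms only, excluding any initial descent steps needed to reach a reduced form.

D = 429, ⌊√D⌋ = 20
descent: ρ → (-5,13,13)  [lands on river]
river: ρ → (13,13,-5)
river: ρ → (-5,17,7)
river: ρ → (7,11,-11)
river: ρ → (-11,11,7)
river: ρ → (7,17,-5)
ρ-cycle length = 6 (tail of 1 descent step not counted)

6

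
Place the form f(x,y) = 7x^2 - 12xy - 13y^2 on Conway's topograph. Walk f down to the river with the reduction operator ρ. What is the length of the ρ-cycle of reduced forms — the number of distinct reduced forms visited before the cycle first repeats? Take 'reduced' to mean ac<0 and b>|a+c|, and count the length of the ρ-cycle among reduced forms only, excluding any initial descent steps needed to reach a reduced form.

D = 508, ⌊√D⌋ = 22
descent: ρ → (-13,12,7)  [lands on river]
river: ρ → (7,16,-9)
river: ρ → (-9,20,3)
river: ρ → (3,22,-2)
river: ρ → (-2,22,3)
river: ρ → (3,20,-9)
river: ρ → (-9,16,7)
river: ρ → (7,12,-13)
river: ρ → (-13,14,6)
river: ρ → (6,22,-1)
river: ρ → (-1,22,6)
river: ρ → (6,14,-13)
ρ-cycle length = 12 (tail of 1 descent step not counted)

12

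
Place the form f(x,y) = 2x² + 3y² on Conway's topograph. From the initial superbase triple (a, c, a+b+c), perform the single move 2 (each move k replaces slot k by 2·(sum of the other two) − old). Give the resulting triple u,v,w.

start (2,3,5) = (f(1,0),f(0,1),f(1,1))
replace slot 2: 2·(2+5) − 3 = 11 → (2,11,5)

2,11,5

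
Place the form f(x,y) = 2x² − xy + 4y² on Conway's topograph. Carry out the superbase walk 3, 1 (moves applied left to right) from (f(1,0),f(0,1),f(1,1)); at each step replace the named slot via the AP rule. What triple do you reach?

start (2,4,5) = (f(1,0),f(0,1),f(1,1))
replace slot 3: 2·(2+4) − 5 = 7 → (2,4,7)
replace slot 1: 2·(4+7) − 2 = 20 → (20,4,7)

20,4,7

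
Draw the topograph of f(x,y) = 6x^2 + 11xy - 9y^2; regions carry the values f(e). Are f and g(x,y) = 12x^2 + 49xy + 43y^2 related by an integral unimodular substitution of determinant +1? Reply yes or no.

D₁ = 337, D₂ = 337
river cycle of f (length 42): (-9, 7, 8), (8, 9, -8), (-8, 7, 9), (9, 11, -6), (-6, 13, 7), (7, 15, -4), (-4, 17, 3), (3, 13, -14), (-14, 15, 2), (2, 17, -6), … (32 more)
river cycle of g (length 42): (6, 11, -9), (-9, 7, 8), (8, 9, -8), (-8, 7, 9), (9, 11, -6), (-6, 13, 7), (7, 15, -4), (-4, 17, 3), (3, 13, -14), (-14, 15, 2), … (32 more)
cycles coincide ⇒ equivalent

yes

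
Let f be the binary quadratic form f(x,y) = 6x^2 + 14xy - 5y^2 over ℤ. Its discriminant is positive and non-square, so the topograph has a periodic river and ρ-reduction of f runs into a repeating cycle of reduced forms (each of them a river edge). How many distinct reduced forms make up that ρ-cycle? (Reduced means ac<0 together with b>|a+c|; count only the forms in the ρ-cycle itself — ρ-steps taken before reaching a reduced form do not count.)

D = 316, ⌊√D⌋ = 17
river: ρ → (-5,16,3)
river: ρ → (3,14,-10)
river: ρ → (-10,6,7)
river: ρ → (7,8,-9)
river: ρ → (-9,10,6)
river: ρ → (6,14,-5)
ρ-cycle length = 6 (tail of 0 descent steps not counted)

6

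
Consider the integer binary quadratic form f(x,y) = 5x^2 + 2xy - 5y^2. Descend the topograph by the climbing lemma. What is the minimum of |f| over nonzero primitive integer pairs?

river: ρ → (-5,8,2)
river: ρ → (2,8,-5)
river: ρ → (-5,2,5)
river: ρ → (5,8,-2)
river: ρ → (-2,8,5)
river: ρ → (5,2,-5)
closes: descent 0, river 6
min |a| on river = 2

2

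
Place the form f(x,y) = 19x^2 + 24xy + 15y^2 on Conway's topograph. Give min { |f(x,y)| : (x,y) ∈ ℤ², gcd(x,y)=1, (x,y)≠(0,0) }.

translate: b→-14 (≡24 mod 38), so (19,24,15)→(19,-14,10)
flip: (19,-14,10)→(10,14,19)
translate: b→-6 (≡14 mod 20), so (10,14,19)→(10,-6,15)
reduced (well bottom): (10,-6,15) with a≤c, −a<b≤a
well minimum = a = 10

10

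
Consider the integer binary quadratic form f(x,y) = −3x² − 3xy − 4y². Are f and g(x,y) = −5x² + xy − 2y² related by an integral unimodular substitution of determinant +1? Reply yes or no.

D₁ = -39, D₂ = -39
f is negative-definite; reduce −f:
−f: reduced (well bottom): (3,3,4) with a≤c, −a<b≤a
flip sign back: reduced form of f is (-3,-3,-4)
g is negative-definite; reduce −g:
−g: flip: (5,-1,2)→(2,1,5)
−g: reduced (well bottom): (2,1,5) with a≤c, −a<b≤a
flip sign back: reduced form of g is (-2,-1,-5)
reduced forms (-3, -3, -4) vs (-2, -1, -5) ⇒ inequivalent

no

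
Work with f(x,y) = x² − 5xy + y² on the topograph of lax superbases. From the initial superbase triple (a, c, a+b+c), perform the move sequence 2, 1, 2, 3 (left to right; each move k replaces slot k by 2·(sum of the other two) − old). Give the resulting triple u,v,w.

start (1,1,-3) = (f(1,0),f(0,1),f(1,1))
replace slot 2: 2·(1+(-3)) − 1 = -5 → (1,-5,-3)
replace slot 1: 2·((-5)+(-3)) − 1 = -17 → (-17,-5,-3)
replace slot 2: 2·((-17)+(-3)) − (-5) = -35 → (-17,-35,-3)
replace slot 3: 2·((-17)+(-35)) − (-3) = -101 → (-17,-35,-101)

-17,-35,-101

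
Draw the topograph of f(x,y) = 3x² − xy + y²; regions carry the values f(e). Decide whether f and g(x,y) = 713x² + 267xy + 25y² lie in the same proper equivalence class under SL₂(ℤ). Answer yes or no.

D₁ = -11, D₂ = -11
f: flip: (3,-1,1)→(1,1,3)
f: reduced (well bottom): (1,1,3) with a≤c, −a<b≤a
g: flip: (713,267,25)→(25,-267,713)
g: translate: b→-17 (≡-267 mod 50), so (25,-267,713)→(25,-17,3)
g: flip: (25,-17,3)→(3,17,25)
g: translate: b→-1 (≡17 mod 6), so (3,17,25)→(3,-1,1)
g: flip: (3,-1,1)→(1,1,3)
g: reduced (well bottom): (1,1,3) with a≤c, −a<b≤a
reduced forms (1, 1, 3) vs (1, 1, 3) ⇒ equivalent

yes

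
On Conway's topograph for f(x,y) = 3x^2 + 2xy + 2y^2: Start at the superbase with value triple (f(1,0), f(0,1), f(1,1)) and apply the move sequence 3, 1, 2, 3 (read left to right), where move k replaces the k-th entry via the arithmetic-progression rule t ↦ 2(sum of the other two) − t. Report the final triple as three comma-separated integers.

start (3,2,7) = (f(1,0),f(0,1),f(1,1))
replace slot 3: 2·(3+2) − 7 = 3 → (3,2,3)
replace slot 1: 2·(2+3) − 3 = 7 → (7,2,3)
replace slot 2: 2·(7+3) − 2 = 18 → (7,18,3)
replace slot 3: 2·(7+18) − 3 = 47 → (7,18,47)

7,18,47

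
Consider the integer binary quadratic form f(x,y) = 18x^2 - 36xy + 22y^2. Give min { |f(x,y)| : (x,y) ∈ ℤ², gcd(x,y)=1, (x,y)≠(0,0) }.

translate: b→0 (≡-36 mod 36), so (18,-36,22)→(18,0,4)
flip: (18,0,4)→(4,0,18)
reduced (well bottom): (4,0,18) with a≤c, −a<b≤a
well minimum = a = 4

4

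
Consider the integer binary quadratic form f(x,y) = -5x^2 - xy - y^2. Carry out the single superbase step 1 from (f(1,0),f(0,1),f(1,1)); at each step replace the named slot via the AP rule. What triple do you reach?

start (-5,-1,-7) = (f(1,0),f(0,1),f(1,1))
replace slot 1: 2·((-1)+(-7)) − (-5) = -11 → (-11,-1,-7)

-11,-1,-7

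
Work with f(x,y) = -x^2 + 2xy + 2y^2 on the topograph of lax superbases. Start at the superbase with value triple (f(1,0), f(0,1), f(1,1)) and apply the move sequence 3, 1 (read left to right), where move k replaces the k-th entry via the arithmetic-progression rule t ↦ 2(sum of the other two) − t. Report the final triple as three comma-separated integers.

start (-1,2,3) = (f(1,0),f(0,1),f(1,1))
replace slot 3: 2·((-1)+2) − 3 = -1 → (-1,2,-1)
replace slot 1: 2·(2+(-1)) − (-1) = 3 → (3,2,-1)

3,2,-1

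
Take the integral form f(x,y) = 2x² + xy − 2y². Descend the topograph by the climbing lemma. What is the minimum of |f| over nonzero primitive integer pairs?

river: ρ → (-2,3,1)
river: ρ → (1,3,-2)
river: ρ → (-2,1,2)
river: ρ → (2,3,-1)
river: ρ → (-1,3,2)
river: ρ → (2,1,-2)
closes: descent 0, river 6
min |a| on river = 1

1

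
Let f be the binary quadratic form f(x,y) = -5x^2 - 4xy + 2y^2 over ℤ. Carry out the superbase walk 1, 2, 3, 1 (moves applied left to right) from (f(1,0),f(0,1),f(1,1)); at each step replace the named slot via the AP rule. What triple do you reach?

start (-5,2,-7) = (f(1,0),f(0,1),f(1,1))
replace slot 1: 2·(2+(-7)) − (-5) = -5 → (-5,2,-7)
replace slot 2: 2·((-5)+(-7)) − 2 = -26 → (-5,-26,-7)
replace slot 3: 2·((-5)+(-26)) − (-7) = -55 → (-5,-26,-55)
replace slot 1: 2·((-26)+(-55)) − (-5) = -157 → (-157,-26,-55)

-157,-26,-55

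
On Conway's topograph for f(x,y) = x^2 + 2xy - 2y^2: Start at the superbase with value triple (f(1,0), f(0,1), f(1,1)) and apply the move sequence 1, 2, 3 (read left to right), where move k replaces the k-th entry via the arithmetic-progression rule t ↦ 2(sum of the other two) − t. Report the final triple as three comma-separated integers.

start (1,-2,1) = (f(1,0),f(0,1),f(1,1))
replace slot 1: 2·((-2)+1) − 1 = -3 → (-3,-2,1)
replace slot 2: 2·((-3)+1) − (-2) = -2 → (-3,-2,1)
replace slot 3: 2·((-3)+(-2)) − 1 = -11 → (-3,-2,-11)

-3,-2,-11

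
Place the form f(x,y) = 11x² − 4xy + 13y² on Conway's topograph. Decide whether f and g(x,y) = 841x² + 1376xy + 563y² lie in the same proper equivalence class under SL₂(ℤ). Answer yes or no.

D₁ = -556, D₂ = -556
f: reduced (well bottom): (11,-4,13) with a≤c, −a<b≤a
g: translate: b→-306 (≡1376 mod 1682), so (841,1376,563)→(841,-306,28)
g: flip: (841,-306,28)→(28,306,841)
g: translate: b→26 (≡306 mod 56), so (28,306,841)→(28,26,11)
g: flip: (28,26,11)→(11,-26,28)
g: translate: b→-4 (≡-26 mod 22), so (11,-26,28)→(11,-4,13)
g: reduced (well bottom): (11,-4,13) with a≤c, −a<b≤a
reduced forms (11, -4, 13) vs (11, -4, 13) ⇒ equivalent

yes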